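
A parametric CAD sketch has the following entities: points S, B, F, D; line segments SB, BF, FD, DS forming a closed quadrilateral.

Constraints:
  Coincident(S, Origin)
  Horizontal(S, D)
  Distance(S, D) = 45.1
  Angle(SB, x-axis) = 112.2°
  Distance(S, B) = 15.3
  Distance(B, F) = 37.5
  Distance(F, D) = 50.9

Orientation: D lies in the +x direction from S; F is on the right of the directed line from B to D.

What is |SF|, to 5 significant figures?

22.940

Checks: |BF| = 37.50 ✓; |FD| = 50.90 ✓.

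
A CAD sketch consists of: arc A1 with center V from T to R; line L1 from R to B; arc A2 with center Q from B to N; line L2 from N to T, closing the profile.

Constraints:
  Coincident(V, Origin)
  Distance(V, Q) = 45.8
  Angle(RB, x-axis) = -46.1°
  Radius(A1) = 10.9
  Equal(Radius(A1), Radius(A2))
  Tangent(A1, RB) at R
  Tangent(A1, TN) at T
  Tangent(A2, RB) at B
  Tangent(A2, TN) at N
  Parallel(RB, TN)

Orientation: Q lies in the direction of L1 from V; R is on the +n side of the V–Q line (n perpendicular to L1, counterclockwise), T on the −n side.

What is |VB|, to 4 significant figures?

47.08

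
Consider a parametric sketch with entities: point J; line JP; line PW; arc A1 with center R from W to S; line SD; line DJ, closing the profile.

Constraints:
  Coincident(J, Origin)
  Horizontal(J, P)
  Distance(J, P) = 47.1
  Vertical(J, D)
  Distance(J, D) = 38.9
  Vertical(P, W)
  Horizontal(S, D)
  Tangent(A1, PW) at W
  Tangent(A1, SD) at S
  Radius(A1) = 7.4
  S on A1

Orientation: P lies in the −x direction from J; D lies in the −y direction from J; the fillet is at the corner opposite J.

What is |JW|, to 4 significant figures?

56.66

J is at the origin; J and P share the same y with |JP| = 47.1 and P on the −x side, so P = (-47.10, 0.000). J and D share the same x with |JD| = 38.9 and D on the −y side, so D = (0.000, -38.90). The virtual corner opposite J is at (-47.10, -38.90). Since A1 is tangent to PW there, RW ⟂ PW and tangency of A1 to SD means the radius RS is perpendicular to SD, with radius 7.4, so the center R sits 7.4 in from both sides at R = (-39.70, -31.50). That places the tangent points at W = (-47.10, -31.50) on PW and S = (-39.70, -38.90) on SD. Then |JW| = |W − J| = 56.66.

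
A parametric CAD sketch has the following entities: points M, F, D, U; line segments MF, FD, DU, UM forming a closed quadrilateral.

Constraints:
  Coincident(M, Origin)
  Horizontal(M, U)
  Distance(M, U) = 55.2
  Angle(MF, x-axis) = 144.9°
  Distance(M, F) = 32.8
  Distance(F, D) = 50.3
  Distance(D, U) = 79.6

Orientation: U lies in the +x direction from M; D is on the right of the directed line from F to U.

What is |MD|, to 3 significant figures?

35.7

Checks: |MU| = 55.20 ✓; |MF| = 32.80 ✓; |FD| = 50.30 ✓; |DU| = 79.60 ✓.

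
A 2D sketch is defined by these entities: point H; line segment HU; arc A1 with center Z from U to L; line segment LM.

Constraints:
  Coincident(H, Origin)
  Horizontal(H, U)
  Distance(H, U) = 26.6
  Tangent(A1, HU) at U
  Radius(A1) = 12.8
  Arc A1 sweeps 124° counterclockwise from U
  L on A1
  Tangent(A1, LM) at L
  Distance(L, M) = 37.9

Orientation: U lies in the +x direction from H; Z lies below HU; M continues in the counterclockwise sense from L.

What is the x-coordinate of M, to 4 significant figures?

37.18

On A1, U sits at bearing 90° from Z; a 124° counterclockwise sweep puts L at bearing 214°, so L = Z + 12.8·(cos 214°, sin 214°) = (15.99, -19.96). Tangency of A1 to LM means the radius ZL is perpendicular to LM, so LM runs along (−sin 214°, cos 214°); with |LM| = 37.9, M = (37.18, -51.38). So M.x = 37.18.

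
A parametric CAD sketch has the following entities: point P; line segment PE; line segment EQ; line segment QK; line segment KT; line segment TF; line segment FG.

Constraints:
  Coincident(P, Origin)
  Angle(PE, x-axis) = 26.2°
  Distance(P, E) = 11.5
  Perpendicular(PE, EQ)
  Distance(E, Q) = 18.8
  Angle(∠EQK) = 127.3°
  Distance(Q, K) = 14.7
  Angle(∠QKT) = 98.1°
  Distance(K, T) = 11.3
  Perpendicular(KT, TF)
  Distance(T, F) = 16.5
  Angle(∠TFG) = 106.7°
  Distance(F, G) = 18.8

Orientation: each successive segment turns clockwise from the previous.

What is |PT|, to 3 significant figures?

21.4

P is at the origin; PE runs at 26.2° with length 11.5, so E = (10.3, 5.08). PE ⟂ EQ, so EQ runs at -63.8°; with |EQ| = 18.8, Q = (18.6, -11.8). ∠EQK = 127.3° gives QK at -116° from the x-axis; with |QK| = 14.7, K = (12.1, -24.9). ∠QKT = 98.1° gives KT at 162° from the x-axis; with |KT| = 11.3, T = (1.34, -21.4). Then |PT| = |T − P| = 21.4.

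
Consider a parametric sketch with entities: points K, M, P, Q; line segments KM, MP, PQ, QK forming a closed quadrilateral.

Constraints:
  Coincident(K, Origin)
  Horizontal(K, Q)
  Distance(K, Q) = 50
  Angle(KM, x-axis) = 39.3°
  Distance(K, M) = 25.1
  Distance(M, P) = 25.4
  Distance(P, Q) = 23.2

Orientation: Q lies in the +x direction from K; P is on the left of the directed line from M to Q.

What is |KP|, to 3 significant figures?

49.4

Checks: |MP| = 25.40 ✓; |PQ| = 23.20 ✓.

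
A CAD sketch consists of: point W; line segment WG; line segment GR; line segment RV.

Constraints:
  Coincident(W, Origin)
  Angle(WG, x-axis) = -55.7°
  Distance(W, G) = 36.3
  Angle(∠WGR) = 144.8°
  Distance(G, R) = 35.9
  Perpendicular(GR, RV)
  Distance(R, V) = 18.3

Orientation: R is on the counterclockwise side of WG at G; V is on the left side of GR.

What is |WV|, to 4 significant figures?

65.61

W is at the origin; WG runs at -55.7° with length 36.3, so G = 36.3·(cos -55.7°, sin -55.7°) = (20.46, -29.99). ∠WGR = 144.8°, so GR runs at -55.7° + (180° − 144.8°) = -20.50° from the x-axis; with |GR| = 35.9, R = G + 35.9·(cos -20.50°, sin -20.50°) = (54.08, -42.56). The perpendicularity gives RV at right angles to GR; with |RV| = 18.3 on the left of GR, V = R + 18.3·(0.3502, 0.9367) = (60.49, -25.42). Then |WV| = |V − W| = 65.61.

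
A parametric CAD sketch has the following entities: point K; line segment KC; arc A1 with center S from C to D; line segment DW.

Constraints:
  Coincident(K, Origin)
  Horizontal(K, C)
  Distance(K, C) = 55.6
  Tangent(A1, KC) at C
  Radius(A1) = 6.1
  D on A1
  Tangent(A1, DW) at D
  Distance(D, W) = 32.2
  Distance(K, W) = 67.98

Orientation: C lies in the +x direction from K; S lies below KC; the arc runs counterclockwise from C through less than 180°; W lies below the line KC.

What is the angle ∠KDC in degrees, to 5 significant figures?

121.16°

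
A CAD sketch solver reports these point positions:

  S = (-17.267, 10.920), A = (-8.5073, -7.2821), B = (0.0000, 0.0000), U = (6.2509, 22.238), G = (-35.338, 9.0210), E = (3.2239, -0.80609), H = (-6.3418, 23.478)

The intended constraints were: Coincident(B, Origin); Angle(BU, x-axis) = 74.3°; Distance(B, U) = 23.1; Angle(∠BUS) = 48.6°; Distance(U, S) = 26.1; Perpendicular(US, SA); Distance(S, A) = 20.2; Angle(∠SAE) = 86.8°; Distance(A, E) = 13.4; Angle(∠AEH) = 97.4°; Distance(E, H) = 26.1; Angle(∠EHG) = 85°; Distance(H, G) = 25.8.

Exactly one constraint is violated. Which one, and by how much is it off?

Distance(H, G) = 25.8 — off by 6.60.

B = (0.00, 0.00) ✓; BU at 74.30° ✓; |BU| = 23.10 ✓; ∠BUS = 48.60° ✓; |US| = 26.10 ✓; ∠(US, SA) = 90.00° ✓; |SA| = 20.20 ✓; ∠SAE = 86.80° ✓; |AE| = 13.40 ✓; ∠AEH = 97.40° ✓; |EH| = 26.10 ✓; ∠EHG = 85.00° ✓; |HG| = 32.40 ✗.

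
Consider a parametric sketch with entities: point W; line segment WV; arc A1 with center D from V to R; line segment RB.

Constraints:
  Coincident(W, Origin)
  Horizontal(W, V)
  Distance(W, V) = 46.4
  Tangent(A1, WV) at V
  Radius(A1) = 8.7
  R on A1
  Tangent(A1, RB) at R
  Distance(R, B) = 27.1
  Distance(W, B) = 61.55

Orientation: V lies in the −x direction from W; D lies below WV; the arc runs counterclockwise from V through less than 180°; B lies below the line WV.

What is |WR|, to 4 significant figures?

55.91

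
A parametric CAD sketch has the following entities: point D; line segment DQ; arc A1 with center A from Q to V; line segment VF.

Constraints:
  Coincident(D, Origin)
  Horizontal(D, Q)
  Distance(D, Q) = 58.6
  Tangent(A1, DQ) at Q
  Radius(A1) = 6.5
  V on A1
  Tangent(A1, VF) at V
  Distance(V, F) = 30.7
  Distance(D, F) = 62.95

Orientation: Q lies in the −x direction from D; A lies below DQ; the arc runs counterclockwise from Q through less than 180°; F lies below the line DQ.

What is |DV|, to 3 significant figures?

65.1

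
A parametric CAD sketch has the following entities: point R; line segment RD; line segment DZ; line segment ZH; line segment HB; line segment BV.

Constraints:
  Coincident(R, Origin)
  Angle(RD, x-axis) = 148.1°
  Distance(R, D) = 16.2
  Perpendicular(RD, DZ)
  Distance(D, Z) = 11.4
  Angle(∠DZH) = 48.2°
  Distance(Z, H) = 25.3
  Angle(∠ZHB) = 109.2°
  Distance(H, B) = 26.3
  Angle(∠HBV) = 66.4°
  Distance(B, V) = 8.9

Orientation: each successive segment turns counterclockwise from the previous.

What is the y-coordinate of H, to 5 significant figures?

3.2322

R is at the origin; RD runs at 148.1° with length 16.2, so D = (-13.753, 8.5607). RD ⟂ DZ, so DZ runs at -121.90°; with |DZ| = 11.4, Z = (-19.778, -1.1176). ∠DZH = 48.2° gives ZH at 9.9000° from the x-axis; with |ZH| = 25.3, H = (5.1457, 3.2322). So H.y = 3.2322.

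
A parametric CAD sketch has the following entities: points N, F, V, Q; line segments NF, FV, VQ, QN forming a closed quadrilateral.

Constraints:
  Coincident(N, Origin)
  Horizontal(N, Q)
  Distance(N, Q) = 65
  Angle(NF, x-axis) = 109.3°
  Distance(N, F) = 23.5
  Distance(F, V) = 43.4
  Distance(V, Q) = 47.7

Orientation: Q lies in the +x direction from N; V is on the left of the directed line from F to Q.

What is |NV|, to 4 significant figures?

48.98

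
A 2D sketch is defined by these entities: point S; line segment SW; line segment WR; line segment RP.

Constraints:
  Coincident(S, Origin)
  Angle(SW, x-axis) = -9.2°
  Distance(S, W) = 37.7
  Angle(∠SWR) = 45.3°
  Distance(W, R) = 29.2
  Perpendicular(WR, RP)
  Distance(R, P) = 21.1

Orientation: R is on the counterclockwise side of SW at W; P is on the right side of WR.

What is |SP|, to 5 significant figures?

47.972

S is at the origin; SW runs at -9.2° with length 37.7, so W = 37.7·(cos -9.2°, sin -9.2°) = (37.215, -6.0275). ∠SWR = 45.3°, so WR runs at -9.2° + (180° − 45.3°) = 125.50° from the x-axis; with |WR| = 29.2, R = W + 29.2·(cos 125.50°, sin 125.50°) = (20.259, 17.745). The perpendicularity gives RP at right angles to WR; with |RP| = 21.1 on the right of WR, P = R + 21.1·(0.81412, 0.58070) = (37.436, 29.997). Then |SP| = |P − S| = 47.972.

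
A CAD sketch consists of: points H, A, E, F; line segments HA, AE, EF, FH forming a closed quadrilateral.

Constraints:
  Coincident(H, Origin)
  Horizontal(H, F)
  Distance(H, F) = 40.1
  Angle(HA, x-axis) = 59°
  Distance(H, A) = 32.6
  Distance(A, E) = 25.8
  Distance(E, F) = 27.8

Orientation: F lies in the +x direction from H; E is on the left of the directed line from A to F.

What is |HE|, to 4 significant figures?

50.80

Checks: |AE| = 25.80 ✓; |EF| = 27.80 ✓.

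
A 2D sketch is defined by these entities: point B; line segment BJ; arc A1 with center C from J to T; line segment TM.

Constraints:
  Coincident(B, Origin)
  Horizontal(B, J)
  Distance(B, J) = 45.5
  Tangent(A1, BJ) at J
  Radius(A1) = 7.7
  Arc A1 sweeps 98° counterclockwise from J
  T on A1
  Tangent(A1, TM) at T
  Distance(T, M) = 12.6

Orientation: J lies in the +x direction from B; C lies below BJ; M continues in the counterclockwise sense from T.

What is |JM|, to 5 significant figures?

22.045

B is at the origin; B and J share the same y with |BJ| = 45.5 and J on the +x side, so J = (45.500, 0.0000). Tangency of A1 to BJ means the radius CJ is perpendicular to BJ, so C = J + (0, -7.7) = (45.500, -7.7000). On A1, J sits at bearing 90° from C; a 98° counterclockwise sweep puts T at bearing 188°, so T = C + 7.7·(cos 188°, sin 188°) = (37.875, -8.7716). Tangency of A1 to TM means the radius CT is perpendicular to TM, so TM runs along (−sin 188°, cos 188°); with |TM| = 12.6, M = (39.629, -21.249). Then |JM| = |M − J| = 22.045.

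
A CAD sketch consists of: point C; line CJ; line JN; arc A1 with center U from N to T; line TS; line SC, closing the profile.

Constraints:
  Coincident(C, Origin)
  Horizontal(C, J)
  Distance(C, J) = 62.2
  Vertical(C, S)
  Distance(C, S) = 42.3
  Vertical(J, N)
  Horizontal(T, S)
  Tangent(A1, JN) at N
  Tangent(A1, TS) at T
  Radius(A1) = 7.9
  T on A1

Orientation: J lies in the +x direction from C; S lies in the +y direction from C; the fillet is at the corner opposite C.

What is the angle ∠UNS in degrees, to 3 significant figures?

7.24°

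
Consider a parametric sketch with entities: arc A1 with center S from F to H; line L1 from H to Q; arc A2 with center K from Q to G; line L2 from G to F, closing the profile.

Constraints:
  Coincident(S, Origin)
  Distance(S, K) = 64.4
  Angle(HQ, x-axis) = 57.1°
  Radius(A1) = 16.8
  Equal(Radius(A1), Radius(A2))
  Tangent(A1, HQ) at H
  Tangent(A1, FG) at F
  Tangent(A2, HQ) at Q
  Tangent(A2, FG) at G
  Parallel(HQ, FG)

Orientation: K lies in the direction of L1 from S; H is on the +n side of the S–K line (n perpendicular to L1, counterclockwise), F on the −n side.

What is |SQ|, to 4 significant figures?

66.56

Tangency of A1 to both parallel lines with radius 16.8 puts H and F at S ± 16.8·n: H = (-14.11, 9.125), F = (14.11, -9.125). Equal radii place Q and G the same way about K: Q = K + 16.8·n = (20.87, 63.20), G = K − 16.8·n = (49.09, 44.95). Then |SQ| = |Q − S| = 66.56.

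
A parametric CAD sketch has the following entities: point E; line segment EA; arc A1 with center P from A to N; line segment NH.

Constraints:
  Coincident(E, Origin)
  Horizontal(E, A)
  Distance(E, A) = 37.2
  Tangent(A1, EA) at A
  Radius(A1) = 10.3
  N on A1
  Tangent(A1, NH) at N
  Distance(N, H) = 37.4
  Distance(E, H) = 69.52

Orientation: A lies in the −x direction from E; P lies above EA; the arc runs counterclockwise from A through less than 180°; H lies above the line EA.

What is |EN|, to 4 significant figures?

33.47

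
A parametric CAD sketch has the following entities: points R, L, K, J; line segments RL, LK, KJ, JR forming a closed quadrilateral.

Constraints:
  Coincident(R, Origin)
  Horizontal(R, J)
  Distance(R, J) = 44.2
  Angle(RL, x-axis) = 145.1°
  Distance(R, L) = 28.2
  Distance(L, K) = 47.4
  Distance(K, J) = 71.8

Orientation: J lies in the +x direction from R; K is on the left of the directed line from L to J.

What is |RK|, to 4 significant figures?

57.12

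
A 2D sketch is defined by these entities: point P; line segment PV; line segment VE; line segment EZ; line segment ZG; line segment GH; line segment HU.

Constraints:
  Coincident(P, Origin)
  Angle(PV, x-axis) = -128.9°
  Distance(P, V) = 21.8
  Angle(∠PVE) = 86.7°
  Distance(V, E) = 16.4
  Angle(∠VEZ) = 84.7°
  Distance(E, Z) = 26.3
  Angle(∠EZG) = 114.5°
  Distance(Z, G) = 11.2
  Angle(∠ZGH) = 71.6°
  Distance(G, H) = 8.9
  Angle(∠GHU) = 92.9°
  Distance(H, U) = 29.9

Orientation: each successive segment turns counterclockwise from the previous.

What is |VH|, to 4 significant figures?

21.23

P is at the origin; PV runs at -128.9° with length 21.8, so V = (-13.69, -16.97). ∠PVE = 86.7° gives VE at -35.60° from the x-axis; with |VE| = 16.4, E = (-0.3547, -26.51). ∠VEZ = 84.7° gives EZ at 59.70° from the x-axis; with |EZ| = 26.3, Z = (12.91, -3.805). ∠EZG = 114.5° gives ZG at 125.2° from the x-axis; with |ZG| = 11.2, G = (6.458, 5.347). ∠ZGH = 71.6° gives GH at -126.4° from the x-axis; with |GH| = 8.9, H = (1.177, -1.817). Then |VH| = |H − V| = 21.23.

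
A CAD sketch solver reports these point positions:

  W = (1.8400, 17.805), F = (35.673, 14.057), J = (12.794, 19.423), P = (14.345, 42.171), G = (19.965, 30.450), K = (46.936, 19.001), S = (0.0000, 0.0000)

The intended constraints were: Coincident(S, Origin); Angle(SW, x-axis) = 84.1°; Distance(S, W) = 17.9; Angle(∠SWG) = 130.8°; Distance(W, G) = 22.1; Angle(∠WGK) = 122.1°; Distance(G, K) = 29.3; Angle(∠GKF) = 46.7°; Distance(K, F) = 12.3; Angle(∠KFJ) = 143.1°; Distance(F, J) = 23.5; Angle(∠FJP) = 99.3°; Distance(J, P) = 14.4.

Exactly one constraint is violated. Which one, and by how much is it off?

Distance(J, P) = 14.4 — off by 8.40.

S = (0.00, 0.00) ✓; SW at 84.10° ✓; |SW| = 17.90 ✓; ∠SWG = 130.8° ✓; |WG| = 22.10 ✓; ∠WGK = 122.1° ✓; |GK| = 29.30 ✓; ∠GKF = 46.70° ✓; |KF| = 12.30 ✓; ∠KFJ = 143.1° ✓; |FJ| = 23.50 ✓; ∠FJP = 99.30° ✓; |JP| = 22.80 ✗.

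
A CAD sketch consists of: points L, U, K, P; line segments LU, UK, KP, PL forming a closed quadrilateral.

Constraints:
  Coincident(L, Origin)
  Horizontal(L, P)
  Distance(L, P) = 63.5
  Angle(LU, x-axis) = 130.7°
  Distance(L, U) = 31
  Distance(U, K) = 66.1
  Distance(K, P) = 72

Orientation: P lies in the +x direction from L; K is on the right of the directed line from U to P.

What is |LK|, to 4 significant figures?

38.60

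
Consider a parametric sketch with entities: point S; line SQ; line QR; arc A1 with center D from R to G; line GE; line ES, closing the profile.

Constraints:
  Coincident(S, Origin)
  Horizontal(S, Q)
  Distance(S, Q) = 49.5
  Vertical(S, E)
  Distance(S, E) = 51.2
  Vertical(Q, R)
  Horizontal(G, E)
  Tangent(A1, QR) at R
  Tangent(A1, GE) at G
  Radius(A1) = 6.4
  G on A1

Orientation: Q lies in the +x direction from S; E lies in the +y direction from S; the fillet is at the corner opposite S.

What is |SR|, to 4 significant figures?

66.76

S is at the origin; S and Q share the same y with |SQ| = 49.5 and Q on the +x side, so Q = (49.50, 0.000). S and E share the same x with |SE| = 51.2 and E on the +y side, so E = (0.000, 51.20). The virtual corner opposite S is at (49.50, 51.20). Tangency of A1 to QR means the radius DR is perpendicular to QR and A1 meets GE tangentially, so DG is at right angles to GE, with radius 6.4, so the center D sits 6.4 in from both sides at D = (43.10, 44.80). That places the tangent points at R = (49.50, 44.80) on QR and G = (43.10, 51.20) on GE. Then |SR| = |R − S| = 66.76.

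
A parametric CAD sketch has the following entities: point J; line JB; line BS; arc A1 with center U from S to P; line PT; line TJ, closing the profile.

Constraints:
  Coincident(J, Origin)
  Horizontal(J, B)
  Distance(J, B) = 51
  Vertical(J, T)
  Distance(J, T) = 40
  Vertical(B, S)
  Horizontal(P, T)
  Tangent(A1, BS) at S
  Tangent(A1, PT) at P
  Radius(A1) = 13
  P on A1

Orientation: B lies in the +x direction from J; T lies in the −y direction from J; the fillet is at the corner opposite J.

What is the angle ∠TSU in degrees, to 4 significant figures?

14.30°

J is at the origin; JB is horizontal with |JB| = 51.0 and B on the +x side, so B = (51.00, 0.000). J and T share the same x with |JT| = 40.0 and T on the −y side, so T = (0.000, -40.00). The virtual corner opposite J is at (51.00, -40.00). Tangency of A1 to BS means the radius US is perpendicular to BS and tangency of A1 to PT means the radius UP is perpendicular to PT, with radius 13.0, so the center U sits 13.0 in from both sides at U = (38.00, -27.00). That places the tangent points at S = (51.00, -27.00) on BS and P = (38.00, -40.00) on PT. Then cos ∠TSU = ST·SU / (|ST||SU|), giving 14.30°.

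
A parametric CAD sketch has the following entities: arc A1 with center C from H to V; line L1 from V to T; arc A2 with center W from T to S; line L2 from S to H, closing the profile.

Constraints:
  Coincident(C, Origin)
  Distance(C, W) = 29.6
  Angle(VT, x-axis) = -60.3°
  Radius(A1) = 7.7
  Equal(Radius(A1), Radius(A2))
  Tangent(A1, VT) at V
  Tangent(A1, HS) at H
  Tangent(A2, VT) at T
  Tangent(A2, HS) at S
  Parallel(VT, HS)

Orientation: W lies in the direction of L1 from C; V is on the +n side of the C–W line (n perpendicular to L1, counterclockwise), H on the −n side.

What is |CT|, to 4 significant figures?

30.59

Tangency of A1 to both parallel lines with radius 7.7 puts V and H at C ± 7.7·n: V = (6.688, 3.815), H = (-6.688, -3.815). Equal radii place T and S the same way about W: T = W + 7.7·n = (21.35, -21.90), S = W − 7.7·n = (7.977, -29.53). Then |CT| = |T − C| = 30.59.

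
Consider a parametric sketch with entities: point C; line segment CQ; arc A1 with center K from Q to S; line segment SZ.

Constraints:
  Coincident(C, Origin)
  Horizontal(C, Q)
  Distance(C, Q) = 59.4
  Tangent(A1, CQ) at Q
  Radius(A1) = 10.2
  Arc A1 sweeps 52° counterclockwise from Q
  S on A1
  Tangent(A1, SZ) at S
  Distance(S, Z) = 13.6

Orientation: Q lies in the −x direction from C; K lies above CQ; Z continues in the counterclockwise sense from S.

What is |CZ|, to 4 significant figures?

45.41

On A1, Q sits at bearing -90° from K; a 52° counterclockwise sweep puts S at bearing -38°, so S = K + 10.2·(cos -38°, sin -38°) = (-51.36, 3.920). The tangent condition forces KS to be normal to SZ, so SZ runs along (−sin -38°, cos -38°); with |SZ| = 13.6, Z = (-42.99, 14.64). Then |CZ| = |Z − C| = 45.41.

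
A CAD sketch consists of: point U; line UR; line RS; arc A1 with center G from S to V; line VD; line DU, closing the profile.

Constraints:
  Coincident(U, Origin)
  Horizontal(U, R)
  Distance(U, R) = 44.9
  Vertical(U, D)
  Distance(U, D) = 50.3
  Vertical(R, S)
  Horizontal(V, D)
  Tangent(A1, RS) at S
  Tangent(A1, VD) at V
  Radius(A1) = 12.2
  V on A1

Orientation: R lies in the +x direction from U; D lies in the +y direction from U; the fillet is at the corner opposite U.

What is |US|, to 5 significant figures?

58.887

U is at the origin; U and R share the same y with |UR| = 44.9 and R on the +x side, so R = (44.900, 0.0000). UD is vertical with |UD| = 50.3 and D on the +y side, so D = (0.0000, 50.300). The virtual corner opposite U is at (44.900, 50.300). Tangency of A1 to RS means the radius GS is perpendicular to RS and tangency of A1 to VD means the radius GV is perpendicular to VD, with radius 12.2, so the center G sits 12.2 in from both sides at G = (32.700, 38.100). That places the tangent points at S = (44.900, 38.100) on RS and V = (32.700, 50.300) on VD. Then |US| = |S − U| = 58.887.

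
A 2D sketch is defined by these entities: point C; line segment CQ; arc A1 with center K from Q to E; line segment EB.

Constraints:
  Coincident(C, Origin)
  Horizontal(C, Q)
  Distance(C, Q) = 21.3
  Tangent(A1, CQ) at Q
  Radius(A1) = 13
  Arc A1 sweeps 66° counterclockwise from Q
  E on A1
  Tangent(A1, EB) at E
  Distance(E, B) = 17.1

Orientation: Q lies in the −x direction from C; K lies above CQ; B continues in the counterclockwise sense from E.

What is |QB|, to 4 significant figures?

29.98

On A1, Q sits at bearing -90° from K; a 66° counterclockwise sweep puts E at bearing -24°, so E = K + 13.0·(cos -24°, sin -24°) = (-9.424, 7.712). Tangency of A1 to EB means the radius KE is perpendicular to EB, so EB runs along (−sin -24°, cos -24°); with |EB| = 17.1, B = (-2.469, 23.33). Then |QB| = |B − Q| = 29.98.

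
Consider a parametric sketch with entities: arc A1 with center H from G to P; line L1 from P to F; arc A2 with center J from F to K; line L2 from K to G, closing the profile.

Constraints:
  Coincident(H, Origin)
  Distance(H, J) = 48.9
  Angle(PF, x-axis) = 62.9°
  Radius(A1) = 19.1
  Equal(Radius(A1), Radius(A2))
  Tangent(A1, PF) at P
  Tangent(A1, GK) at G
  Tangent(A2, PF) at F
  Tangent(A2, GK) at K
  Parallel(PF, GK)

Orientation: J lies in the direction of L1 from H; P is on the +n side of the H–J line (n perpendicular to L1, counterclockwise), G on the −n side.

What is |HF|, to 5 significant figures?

52.498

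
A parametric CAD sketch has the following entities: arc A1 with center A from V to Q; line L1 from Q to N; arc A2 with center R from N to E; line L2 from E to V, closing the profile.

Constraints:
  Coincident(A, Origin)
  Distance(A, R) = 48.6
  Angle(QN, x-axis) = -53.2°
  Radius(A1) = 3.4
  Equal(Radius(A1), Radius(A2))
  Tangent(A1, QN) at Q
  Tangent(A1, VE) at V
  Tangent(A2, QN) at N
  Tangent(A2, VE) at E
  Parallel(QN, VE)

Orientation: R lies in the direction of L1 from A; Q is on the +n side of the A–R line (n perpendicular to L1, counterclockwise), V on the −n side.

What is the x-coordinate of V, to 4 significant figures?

-2.722

A is at the origin and R lies 48.6 along u from A, so R = 48.6·u = (29.11, -38.92). Tangency of A1 to both parallel lines with radius 3.4 puts Q and V at A ± 3.4·n: Q = (2.722, 2.037), V = (-2.722, -2.037). So V.x = -2.722.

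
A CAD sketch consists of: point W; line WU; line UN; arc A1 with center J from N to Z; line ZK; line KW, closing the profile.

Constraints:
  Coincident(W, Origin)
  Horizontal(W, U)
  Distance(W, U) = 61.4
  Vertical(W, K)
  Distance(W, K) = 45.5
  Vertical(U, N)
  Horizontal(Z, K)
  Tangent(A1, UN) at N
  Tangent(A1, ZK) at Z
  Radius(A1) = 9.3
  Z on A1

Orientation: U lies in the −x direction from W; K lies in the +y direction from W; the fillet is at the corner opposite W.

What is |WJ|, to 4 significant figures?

63.44

W is at the origin; W and U share the same y with |WU| = 61.4 and U on the −x side, so U = (-61.40, 0.000). W and K share the same x with |WK| = 45.5 and K on the +y side, so K = (0.000, 45.50). The virtual corner opposite W is at (-61.40, 45.50). A1 meets UN tangentially, so JN is at right angles to UN and the tangent condition forces JZ to be normal to ZK, with radius 9.3, so the center J sits 9.3 in from both sides at J = (-52.10, 36.20). Then |WJ| = |J − W| = 63.44.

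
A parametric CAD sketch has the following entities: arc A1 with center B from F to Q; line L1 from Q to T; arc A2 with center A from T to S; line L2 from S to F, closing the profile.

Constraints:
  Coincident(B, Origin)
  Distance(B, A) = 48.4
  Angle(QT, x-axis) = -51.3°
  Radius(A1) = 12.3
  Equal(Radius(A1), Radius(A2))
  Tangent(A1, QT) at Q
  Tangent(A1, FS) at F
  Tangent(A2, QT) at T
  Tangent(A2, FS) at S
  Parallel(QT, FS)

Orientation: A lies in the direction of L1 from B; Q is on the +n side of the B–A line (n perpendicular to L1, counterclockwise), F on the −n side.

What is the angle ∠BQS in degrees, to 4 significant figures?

63.06°

The slot axis is L1's direction at -51.3°, so u = (cos -51.3°, sin -51.3°) = (0.6252, -0.7804) and n = (−sin -51.3°, cos -51.3°) = (0.7804, 0.6252). B is at the origin and A lies 48.4 along u from B, so A = 48.4·u = (30.26, -37.77). Tangency of A1 to both parallel lines with radius 12.3 puts Q and F at B ± 12.3·n: Q = (9.599, 7.690), F = (-9.599, -7.690). Equal radii place T and S the same way about A: T = A + 12.3·n = (39.86, -30.08), S = A − 12.3·n = (20.66, -45.46). Then cos ∠BQS = QB·QS / (|QB||QS|), giving 63.06°.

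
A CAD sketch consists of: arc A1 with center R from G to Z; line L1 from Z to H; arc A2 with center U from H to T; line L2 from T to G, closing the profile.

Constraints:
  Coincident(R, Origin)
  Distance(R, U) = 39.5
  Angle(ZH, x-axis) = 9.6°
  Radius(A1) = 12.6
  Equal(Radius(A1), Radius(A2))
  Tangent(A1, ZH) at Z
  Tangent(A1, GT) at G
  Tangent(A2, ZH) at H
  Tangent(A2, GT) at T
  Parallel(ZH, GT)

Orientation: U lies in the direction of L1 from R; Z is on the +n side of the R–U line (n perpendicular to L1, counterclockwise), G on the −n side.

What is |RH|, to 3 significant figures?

41.5

The slot axis is L1's direction at 9.6°, so u = (cos 9.6°, sin 9.6°) = (0.986, 0.167) and n = (−sin 9.6°, cos 9.6°) = (-0.167, 0.986). R is at the origin and U lies 39.5 along u from R, so U = 39.5·u = (38.9, 6.59). Tangency of A1 to both parallel lines with radius 12.6 puts Z and G at R ± 12.6·n: Z = (-2.10, 12.4), G = (2.10, -12.4). Equal radii place H and T the same way about U: H = U + 12.6·n = (36.8, 19.0), T = U − 12.6·n = (41.0, -5.84). Then |RH| = |H − R| = 41.5.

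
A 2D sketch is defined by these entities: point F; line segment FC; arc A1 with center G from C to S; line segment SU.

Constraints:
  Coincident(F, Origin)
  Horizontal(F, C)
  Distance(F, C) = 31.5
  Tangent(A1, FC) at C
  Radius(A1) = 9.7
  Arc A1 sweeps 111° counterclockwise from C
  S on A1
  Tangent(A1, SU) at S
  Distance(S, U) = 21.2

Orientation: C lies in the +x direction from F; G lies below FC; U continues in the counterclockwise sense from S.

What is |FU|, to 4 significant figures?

44.60

On A1, C sits at bearing 90° from G; a 111° counterclockwise sweep puts S at bearing 201°, so S = G + 9.7·(cos 201°, sin 201°) = (22.44, -13.18). A1 meets SU tangentially, so GS is at right angles to SU, so SU runs along (−sin 201°, cos 201°); with |SU| = 21.2, U = (30.04, -32.97). Then |FU| = |U − F| = 44.60.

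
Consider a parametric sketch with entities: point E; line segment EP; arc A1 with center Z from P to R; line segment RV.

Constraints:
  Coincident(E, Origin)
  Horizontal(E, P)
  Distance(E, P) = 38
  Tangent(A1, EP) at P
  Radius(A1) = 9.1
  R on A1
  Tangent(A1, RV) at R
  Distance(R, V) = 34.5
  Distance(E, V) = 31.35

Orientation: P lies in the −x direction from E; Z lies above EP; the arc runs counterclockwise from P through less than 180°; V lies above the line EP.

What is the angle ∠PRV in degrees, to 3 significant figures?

155°

E is at the origin; E and P share the same y with |EP| = 38.0 and P on the −x side, so P = (-38.0, 0.00). Tangency of A1 to EP means the radius ZP is perpendicular to EP, so Z = P + (0, 9.1) = (-38.0, 9.10). Since ZR ⟂ RV (tangency), |ZV| = √(9.1² + 34.5²) = 35.7 regardless of where R sits on A1. So V lies on both circle(E, 31.35) and circle(Z, 35.7); the above-EP intersection is V = (-9.09, 30.0). R is the foot of the tangent from V: R = (-31.0, 3.33).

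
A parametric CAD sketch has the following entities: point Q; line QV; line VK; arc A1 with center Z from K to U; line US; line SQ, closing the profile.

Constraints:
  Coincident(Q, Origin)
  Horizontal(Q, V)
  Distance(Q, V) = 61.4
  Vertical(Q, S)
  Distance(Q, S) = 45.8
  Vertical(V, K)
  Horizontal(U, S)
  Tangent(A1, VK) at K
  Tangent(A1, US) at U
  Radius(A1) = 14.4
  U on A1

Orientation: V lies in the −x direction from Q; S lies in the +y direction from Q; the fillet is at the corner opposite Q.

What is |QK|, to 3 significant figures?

69.0

Q is at the origin; Q and V share the same y with |QV| = 61.4 and V on the −x side, so V = (-61.4, 0.00). Q and S share the same x with |QS| = 45.8 and S on the +y side, so S = (0.00, 45.8). The virtual corner opposite Q is at (-61.4, 45.8). Since A1 is tangent to VK there, ZK ⟂ VK and since A1 is tangent to US there, ZU ⟂ US, with radius 14.4, so the center Z sits 14.4 in from both sides at Z = (-47.0, 31.4). That places the tangent points at K = (-61.4, 31.4) on VK and U = (-47.0, 45.8) on US. Then |QK| = |K − Q| = 69.0.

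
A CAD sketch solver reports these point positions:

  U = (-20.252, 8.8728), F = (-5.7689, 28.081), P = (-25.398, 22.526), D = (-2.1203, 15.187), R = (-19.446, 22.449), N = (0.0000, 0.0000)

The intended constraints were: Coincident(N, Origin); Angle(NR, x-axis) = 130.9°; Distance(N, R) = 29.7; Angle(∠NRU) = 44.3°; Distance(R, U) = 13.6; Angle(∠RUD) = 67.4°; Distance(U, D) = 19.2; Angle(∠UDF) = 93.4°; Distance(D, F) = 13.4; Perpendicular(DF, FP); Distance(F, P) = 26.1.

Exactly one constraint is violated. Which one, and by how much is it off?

Distance(F, P) = 26.1 — off by 5.70.

N = (0.00, 0.00) ✓; NR at 130.9° ✓; |NR| = 29.70 ✓; ∠NRU = 44.30° ✓; |RU| = 13.60 ✓; ∠RUD = 67.40° ✓; |UD| = 19.20 ✓; ∠UDF = 93.40° ✓; |DF| = 13.40 ✓; ∠(DF, FP) = 90.00° ✓; |FP| = 20.40 ✗.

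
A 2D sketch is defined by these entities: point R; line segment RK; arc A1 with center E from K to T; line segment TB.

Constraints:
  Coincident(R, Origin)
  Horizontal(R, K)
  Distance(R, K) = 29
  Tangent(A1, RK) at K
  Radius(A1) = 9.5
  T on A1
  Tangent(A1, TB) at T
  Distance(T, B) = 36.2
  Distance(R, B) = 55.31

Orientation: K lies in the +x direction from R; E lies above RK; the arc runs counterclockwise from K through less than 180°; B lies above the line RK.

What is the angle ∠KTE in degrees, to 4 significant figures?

37.86°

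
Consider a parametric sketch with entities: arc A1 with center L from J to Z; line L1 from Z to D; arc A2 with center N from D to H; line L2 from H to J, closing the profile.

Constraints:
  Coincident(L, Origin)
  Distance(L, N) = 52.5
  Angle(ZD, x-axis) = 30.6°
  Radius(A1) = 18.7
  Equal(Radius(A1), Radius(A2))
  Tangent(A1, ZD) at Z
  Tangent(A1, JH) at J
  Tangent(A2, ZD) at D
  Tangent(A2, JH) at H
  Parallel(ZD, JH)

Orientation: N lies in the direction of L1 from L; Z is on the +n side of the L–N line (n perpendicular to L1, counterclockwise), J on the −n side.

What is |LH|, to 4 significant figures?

55.73

The slot axis is L1's direction at 30.6°, so u = (cos 30.6°, sin 30.6°) = (0.8607, 0.5090) and n = (−sin 30.6°, cos 30.6°) = (-0.5090, 0.8607). L is at the origin and N lies 52.5 along u from L, so N = 52.5·u = (45.19, 26.72). Tangency of A1 to both parallel lines with radius 18.7 puts Z and J at L ± 18.7·n: Z = (-9.519, 16.10), J = (9.519, -16.10). Equal radii place D and H the same way about N: D = N + 18.7·n = (35.67, 42.82), H = N − 18.7·n = (54.71, 10.63). Then |LH| = |H − L| = 55.73.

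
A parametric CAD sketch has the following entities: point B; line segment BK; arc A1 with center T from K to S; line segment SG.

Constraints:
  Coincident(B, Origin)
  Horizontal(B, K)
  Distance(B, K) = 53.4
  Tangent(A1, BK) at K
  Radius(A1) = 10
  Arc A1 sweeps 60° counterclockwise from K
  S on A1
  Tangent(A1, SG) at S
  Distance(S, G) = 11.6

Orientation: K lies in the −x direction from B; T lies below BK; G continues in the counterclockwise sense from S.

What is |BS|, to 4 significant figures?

62.26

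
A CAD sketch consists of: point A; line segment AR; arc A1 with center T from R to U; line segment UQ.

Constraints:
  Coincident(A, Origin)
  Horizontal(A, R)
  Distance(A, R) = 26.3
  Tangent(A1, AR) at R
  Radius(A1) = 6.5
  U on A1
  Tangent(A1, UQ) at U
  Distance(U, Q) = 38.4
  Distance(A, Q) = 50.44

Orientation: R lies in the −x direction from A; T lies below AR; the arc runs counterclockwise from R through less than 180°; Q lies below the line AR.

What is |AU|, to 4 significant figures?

33.59

A is at the origin; AR is horizontal with |AR| = 26.3 and R on the −x side, so R = (-26.30, 0.000). The tangent condition forces TR to be normal to AR, so T = R + (0, -6.5) = (-26.30, -6.500). Since TU ⟂ UQ (tangency), |TQ| = √(6.5² + 38.4²) = 38.95 regardless of where U sits on A1. So Q lies on both circle(A, 50.44) and circle(T, 38.95); the below-AR intersection is Q = (-22.30, -45.24). U is the foot of the tangent from Q: U = (-32.56, -8.237).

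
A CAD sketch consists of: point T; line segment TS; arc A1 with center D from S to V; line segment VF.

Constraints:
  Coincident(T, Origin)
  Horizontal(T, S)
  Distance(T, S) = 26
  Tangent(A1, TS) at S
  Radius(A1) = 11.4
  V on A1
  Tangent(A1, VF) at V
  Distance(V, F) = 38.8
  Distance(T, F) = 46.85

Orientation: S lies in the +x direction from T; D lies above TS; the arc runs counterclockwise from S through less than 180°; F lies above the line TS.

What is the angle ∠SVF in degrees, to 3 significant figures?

112°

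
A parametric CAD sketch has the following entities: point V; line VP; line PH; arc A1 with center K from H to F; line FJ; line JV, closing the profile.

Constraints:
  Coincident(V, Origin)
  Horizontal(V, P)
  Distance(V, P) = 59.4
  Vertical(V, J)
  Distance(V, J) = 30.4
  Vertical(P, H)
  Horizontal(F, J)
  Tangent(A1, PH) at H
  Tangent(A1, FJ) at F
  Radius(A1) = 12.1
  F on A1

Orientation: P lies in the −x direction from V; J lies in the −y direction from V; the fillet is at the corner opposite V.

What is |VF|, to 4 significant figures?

56.23

The virtual corner opposite V is at (-59.40, -30.40). The tangent condition forces KH to be normal to PH and A1 meets FJ tangentially, so KF is at right angles to FJ, with radius 12.1, so the center K sits 12.1 in from both sides at K = (-47.30, -18.30). That places the tangent points at H = (-59.40, -18.30) on PH and F = (-47.30, -30.40) on FJ. Then |VF| = |F − V| = 56.23.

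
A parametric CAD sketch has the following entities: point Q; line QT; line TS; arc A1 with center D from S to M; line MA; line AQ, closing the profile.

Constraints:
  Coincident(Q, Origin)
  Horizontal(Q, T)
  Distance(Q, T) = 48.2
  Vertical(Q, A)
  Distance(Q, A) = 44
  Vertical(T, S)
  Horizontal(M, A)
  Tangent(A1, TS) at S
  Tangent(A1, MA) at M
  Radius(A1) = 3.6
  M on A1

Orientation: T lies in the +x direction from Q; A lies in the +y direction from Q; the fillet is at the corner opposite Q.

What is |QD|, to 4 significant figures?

60.18

Q is at the origin; QT is horizontal with |QT| = 48.2 and T on the +x side, so T = (48.20, 0.000). QA is vertical with |QA| = 44.0 and A on the +y side, so A = (0.000, 44.00). The virtual corner opposite Q is at (48.20, 44.00). Tangency of A1 to TS means the radius DS is perpendicular to TS and since A1 is tangent to MA there, DM ⟂ MA, with radius 3.6, so the center D sits 3.6 in from both sides at D = (44.60, 40.40). Then |QD| = |D − Q| = 60.18.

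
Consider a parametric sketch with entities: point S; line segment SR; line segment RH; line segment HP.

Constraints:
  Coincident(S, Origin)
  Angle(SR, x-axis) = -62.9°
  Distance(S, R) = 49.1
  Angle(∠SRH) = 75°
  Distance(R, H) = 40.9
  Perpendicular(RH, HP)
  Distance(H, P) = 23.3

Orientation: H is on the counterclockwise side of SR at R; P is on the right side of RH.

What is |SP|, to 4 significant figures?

76.14

S is at the origin; SR runs at -62.9° with length 49.1, so R = 49.1·(cos -62.9°, sin -62.9°) = (22.37, -43.71). ∠SRH = 75.0°, so RH runs at -62.9° + (180° − 75.0°) = 42.10° from the x-axis; with |RH| = 40.9, H = R + 40.9·(cos 42.10°, sin 42.10°) = (52.71, -16.29). The perpendicularity gives HP at right angles to RH; with |HP| = 23.3 on the right of RH, P = H + 23.3·(0.6704, -0.7420) = (68.34, -33.58). Then |SP| = |P − S| = 76.14.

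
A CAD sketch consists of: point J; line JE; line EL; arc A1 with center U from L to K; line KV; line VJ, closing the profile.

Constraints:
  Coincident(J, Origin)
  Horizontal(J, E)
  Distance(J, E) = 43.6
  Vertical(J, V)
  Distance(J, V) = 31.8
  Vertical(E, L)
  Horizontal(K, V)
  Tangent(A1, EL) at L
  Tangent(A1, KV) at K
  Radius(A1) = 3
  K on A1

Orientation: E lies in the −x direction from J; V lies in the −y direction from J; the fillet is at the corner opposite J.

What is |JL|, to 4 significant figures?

52.25

J is at the origin; JE is horizontal with |JE| = 43.6 and E on the −x side, so E = (-43.60, 0.000). JV is vertical with |JV| = 31.8 and V on the −y side, so V = (0.000, -31.80). The virtual corner opposite J is at (-43.60, -31.80). The tangent condition forces UL to be normal to EL and since A1 is tangent to KV there, UK ⟂ KV, with radius 3.0, so the center U sits 3.0 in from both sides at U = (-40.60, -28.80). That places the tangent points at L = (-43.60, -28.80) on EL and K = (-40.60, -31.80) on KV. Then |JL| = |L − J| = 52.25.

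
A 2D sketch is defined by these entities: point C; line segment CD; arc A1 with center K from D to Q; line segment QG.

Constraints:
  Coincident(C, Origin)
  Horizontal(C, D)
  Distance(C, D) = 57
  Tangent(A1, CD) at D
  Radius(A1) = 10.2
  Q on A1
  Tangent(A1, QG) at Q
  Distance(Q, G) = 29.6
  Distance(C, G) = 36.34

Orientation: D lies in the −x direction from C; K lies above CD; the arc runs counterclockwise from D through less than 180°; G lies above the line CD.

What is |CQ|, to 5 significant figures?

50.158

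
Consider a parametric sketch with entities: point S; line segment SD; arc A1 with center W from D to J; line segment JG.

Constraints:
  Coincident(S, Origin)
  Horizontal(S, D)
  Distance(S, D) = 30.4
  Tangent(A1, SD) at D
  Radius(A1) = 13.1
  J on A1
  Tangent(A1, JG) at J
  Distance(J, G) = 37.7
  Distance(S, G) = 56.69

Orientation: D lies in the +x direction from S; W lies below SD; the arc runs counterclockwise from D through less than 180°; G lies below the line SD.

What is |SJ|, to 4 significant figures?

22.83

S is at the origin; S and D share the same y with |SD| = 30.4 and D on the +x side, so D = (30.40, 0.000). The tangent condition forces WD to be normal to SD, so W = D + (0, -13.1) = (30.40, -13.10). Since WJ ⟂ JG (tangency), |WG| = √(13.1² + 37.7²) = 39.91 regardless of where J sits on A1. So G lies on both circle(S, 56.69) and circle(W, 39.91); the below-SD intersection is G = (22.20, -52.16). J is the foot of the tangent from G: J = (17.41, -14.77).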